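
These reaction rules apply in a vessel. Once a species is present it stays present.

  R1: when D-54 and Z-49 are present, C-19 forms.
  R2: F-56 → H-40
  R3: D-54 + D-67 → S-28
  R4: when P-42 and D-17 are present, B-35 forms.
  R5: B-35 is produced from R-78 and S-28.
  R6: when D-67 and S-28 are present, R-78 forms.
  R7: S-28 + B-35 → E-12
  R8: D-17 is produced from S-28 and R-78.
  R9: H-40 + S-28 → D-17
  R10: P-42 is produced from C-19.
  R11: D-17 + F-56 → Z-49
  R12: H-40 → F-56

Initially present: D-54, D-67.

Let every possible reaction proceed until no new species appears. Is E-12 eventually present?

D-54 and D-67 present → S-28 forms (R3).
D-67 and S-28 present → R-78 forms (R6).
R-78 and S-28 present → B-35 forms (R5).
S-28 and B-35 present → E-12 forms (R7).

Yes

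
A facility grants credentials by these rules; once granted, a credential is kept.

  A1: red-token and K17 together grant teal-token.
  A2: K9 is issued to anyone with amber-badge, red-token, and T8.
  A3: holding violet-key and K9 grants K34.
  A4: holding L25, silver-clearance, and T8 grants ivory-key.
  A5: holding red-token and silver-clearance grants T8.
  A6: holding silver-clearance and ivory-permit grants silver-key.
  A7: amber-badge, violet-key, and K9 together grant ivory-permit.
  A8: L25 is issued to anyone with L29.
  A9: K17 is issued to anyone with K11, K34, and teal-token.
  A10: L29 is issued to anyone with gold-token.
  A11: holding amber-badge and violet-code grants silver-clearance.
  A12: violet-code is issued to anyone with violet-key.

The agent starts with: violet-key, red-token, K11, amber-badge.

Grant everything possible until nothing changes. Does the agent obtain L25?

No

L25 would need L29 (A8), but L29 is never granted.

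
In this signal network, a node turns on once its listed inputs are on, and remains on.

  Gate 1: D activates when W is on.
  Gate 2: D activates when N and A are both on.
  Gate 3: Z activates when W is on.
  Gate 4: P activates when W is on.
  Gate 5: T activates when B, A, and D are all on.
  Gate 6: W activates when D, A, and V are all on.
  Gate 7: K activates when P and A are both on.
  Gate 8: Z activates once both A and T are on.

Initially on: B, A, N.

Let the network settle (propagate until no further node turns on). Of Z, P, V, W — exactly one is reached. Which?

Z

Gate 2: N and A on → D on.
Gate 5: B, A, and D on → T on.
A and T are on, so Z activates (Gate 8).
W would need D, A, and V (Gate 6), but V never turns on. No rule produces V, and it is not given. P would need W (Gate 4), but W never turns on.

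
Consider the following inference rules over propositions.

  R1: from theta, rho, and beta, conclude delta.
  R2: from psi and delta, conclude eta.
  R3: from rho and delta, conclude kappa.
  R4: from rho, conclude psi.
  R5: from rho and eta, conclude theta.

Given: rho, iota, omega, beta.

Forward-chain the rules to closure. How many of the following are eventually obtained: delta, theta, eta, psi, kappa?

rho holds, so psi follows (R4).
delta would need theta, rho, and beta (R1), but theta is never established.
theta would need rho and eta (R5), but eta is never established.
eta would need psi and delta (R2), but delta is never established.
psi: reached.
kappa would need rho and delta (R3), but delta is never established.
Reached: psi — 1 of the 5.

1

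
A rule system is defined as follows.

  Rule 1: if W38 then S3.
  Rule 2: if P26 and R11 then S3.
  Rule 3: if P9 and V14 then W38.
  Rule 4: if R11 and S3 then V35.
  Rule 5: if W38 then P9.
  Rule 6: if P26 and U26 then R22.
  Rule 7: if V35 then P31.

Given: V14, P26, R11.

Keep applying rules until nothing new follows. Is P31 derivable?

P26 and R11 hold, so S3 follows (Rule 2).
R11 and S3 hold, so V35 follows (Rule 4).
From V35, Rule 7 gives P31.

Yes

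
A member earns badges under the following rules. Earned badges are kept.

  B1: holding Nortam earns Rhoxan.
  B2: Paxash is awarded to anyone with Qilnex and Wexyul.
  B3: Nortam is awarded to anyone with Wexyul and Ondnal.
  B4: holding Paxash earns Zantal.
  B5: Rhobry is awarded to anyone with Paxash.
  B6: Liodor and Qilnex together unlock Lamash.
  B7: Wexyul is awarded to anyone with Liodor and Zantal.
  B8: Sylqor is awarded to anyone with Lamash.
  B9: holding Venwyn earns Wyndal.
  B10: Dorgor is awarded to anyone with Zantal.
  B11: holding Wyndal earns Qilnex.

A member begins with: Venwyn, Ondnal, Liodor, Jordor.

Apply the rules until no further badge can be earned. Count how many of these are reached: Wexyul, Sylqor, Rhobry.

1

With Venwyn, Wyndal is earned (B9).
With Wyndal, Qilnex is earned (B11).
With Liodor and Qilnex, Lamash is earned (B6).
With Lamash, Sylqor is earned (B8).
Wexyul would need Liodor and Zantal (B7), but Zantal is never earned.
Sylqor: reached.
Rhobry would need Paxash (B5), but Paxash is never earned.
Reached: Sylqor — 1 of the 3.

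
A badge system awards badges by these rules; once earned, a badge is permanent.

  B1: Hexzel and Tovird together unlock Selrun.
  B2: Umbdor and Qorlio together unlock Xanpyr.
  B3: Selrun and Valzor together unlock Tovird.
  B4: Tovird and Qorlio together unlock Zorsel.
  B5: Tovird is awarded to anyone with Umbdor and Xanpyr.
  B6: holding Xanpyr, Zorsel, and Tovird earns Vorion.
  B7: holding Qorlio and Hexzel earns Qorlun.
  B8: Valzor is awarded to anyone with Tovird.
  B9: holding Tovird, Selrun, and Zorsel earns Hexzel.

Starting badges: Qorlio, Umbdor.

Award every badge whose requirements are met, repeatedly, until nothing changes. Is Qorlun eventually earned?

No

Qorlun would need Qorlio and Hexzel (B7), but Hexzel is never earned.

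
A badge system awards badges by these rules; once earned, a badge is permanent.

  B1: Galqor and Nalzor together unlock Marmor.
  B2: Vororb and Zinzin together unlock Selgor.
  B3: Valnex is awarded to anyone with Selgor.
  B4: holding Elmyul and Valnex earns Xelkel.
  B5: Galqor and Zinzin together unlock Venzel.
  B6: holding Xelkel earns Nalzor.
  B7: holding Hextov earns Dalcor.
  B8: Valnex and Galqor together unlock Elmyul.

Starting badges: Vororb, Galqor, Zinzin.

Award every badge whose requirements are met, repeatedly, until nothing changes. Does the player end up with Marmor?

With Vororb and Zinzin, Selgor is earned (B2).
With Selgor, Valnex is earned (B3).
With Valnex and Galqor, Elmyul is earned (B8).
With Elmyul and Valnex, Xelkel is earned (B4).
With Xelkel, Nalzor is earned (B6).
With Galqor and Nalzor, Marmor is earned (B1).

Yes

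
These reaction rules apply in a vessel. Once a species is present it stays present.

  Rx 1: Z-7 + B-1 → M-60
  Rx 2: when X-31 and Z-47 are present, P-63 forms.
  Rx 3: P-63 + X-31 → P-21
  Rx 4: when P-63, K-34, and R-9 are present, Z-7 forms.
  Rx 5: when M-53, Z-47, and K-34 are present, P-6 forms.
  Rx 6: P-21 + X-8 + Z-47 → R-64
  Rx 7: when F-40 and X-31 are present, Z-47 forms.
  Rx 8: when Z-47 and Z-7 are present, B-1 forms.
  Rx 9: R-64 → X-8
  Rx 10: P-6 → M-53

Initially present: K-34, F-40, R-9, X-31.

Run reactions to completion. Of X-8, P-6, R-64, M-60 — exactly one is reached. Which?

M-60

F-40 and X-31 present → Z-47 forms (Rx 7).
X-31 and Z-47 present → P-63 forms (Rx 2).
P-63, K-34, and R-9 present → Z-7 forms (Rx 4).
Z-47 and Z-7 present → B-1 forms (Rx 8).
Z-7 and B-1 present → M-60 forms (Rx 1).
X-8 would need R-64 (Rx 9), but R-64 never forms. P-6 would need M-53, Z-47, and K-34 (Rx 5), but M-53 never forms. R-64 would need P-21, X-8, and Z-47 (Rx 6), but X-8 never forms.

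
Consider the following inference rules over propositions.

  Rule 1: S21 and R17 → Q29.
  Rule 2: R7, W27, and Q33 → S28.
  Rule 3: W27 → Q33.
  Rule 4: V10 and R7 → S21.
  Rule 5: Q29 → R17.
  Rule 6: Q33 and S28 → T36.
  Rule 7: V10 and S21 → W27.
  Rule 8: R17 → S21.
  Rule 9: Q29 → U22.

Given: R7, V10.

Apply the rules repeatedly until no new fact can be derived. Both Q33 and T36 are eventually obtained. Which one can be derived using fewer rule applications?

Q33

Q33: From V10 and R7, Rule 4 gives S21. V10 and S21 hold, so W27 follows (Rule 7). W27 holds, so Q33 follows (Rule 3). [3 rule applications]
T36: V10 and R7 hold, so S21 follows (Rule 4). V10 and S21 hold, so W27 follows (Rule 7). From W27, Rule 3 gives Q33. R7, W27, and Q33 hold, so S28 follows (Rule 2). Q33 and S28 hold, so T36 follows (Rule 6). [5 rule applications]
Q33 needs fewer.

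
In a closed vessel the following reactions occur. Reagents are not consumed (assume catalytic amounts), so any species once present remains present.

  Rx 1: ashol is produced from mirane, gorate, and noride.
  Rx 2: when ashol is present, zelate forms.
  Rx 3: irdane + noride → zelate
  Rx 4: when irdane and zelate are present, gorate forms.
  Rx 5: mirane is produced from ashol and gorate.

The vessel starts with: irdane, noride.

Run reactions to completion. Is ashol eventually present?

No

ashol would need mirane, gorate, and noride (Rx 1), but mirane never forms.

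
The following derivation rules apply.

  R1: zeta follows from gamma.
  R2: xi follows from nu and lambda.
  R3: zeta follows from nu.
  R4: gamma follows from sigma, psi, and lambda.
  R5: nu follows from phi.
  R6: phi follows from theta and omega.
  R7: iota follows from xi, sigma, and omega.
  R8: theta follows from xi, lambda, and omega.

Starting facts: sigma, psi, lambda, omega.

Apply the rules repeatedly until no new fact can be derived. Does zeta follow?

Yes

From sigma, psi, and lambda, R4 gives gamma.
From gamma, R1 gives zeta.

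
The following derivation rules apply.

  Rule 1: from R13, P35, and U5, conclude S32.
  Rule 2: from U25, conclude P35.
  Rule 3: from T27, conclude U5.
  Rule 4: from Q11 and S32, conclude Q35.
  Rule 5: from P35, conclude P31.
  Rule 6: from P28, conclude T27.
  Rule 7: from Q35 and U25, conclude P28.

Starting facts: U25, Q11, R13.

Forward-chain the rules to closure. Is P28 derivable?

P28 would need Q35 and U25 (Rule 7), but Q35 is never established.

No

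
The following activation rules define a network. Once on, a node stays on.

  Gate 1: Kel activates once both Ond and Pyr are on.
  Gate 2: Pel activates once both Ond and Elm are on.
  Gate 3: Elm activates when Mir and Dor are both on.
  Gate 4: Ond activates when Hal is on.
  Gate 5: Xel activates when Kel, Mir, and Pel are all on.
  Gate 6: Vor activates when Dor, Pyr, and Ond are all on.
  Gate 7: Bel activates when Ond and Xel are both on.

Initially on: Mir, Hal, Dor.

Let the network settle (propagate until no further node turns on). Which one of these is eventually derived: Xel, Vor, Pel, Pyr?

Pel

Gate 4: Hal on → Ond on.
Mir and Dor are on, so Elm activates (Gate 3).
Ond and Elm are on, so Pel activates (Gate 2).
Xel would need Kel, Mir, and Pel (Gate 5), but Kel never turns on. Vor would need Dor, Pyr, and Ond (Gate 6), but Pyr never turns on. No rule produces Pyr, and it is not given.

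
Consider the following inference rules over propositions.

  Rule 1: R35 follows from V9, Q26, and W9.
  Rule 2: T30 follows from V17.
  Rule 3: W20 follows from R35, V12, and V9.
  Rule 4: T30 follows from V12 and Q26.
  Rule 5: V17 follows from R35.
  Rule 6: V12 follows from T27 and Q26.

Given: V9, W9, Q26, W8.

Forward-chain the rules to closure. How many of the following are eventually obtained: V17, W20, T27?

V9, Q26, and W9 hold, so R35 follows (Rule 1).
R35 holds, so V17 follows (Rule 5).
V17: reached.
W20 would need R35, V12, and V9 (Rule 3), but V12 is never established.
No rule produces T27, and it is not given.
Reached: V17 — 1 of the 3.

1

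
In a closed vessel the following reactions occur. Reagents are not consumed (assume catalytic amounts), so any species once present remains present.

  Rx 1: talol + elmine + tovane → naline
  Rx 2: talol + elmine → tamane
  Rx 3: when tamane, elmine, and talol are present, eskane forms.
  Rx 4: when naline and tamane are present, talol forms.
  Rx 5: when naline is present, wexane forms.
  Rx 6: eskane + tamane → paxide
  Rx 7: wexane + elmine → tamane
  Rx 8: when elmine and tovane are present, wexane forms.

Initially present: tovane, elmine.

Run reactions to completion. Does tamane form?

elmine and tovane present → wexane forms (Rx 8).
wexane and elmine present → tamane forms (Rx 7).

Yes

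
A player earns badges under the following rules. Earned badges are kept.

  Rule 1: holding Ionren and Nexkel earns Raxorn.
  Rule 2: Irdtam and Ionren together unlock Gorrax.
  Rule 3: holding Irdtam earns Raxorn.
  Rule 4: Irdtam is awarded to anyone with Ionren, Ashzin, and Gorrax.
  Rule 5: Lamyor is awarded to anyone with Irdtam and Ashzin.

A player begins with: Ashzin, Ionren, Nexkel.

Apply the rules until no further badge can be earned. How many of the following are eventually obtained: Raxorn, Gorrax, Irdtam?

1

With Ionren and Nexkel, Raxorn is earned (Rule 1).
Raxorn: reached.
Gorrax would need Irdtam and Ionren (Rule 2), but Irdtam is never earned.
Irdtam would need Ionren, Ashzin, and Gorrax (Rule 4), but Gorrax is never earned.
Reached: Raxorn — 1 of the 3.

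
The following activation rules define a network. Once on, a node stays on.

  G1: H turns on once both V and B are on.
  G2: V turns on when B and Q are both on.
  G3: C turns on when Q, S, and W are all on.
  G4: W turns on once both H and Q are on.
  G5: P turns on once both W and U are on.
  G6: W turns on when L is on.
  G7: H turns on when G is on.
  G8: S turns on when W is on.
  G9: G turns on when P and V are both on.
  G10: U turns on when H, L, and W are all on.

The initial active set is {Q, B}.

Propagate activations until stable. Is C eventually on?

Yes

B and Q are on, so V turns on (G2).
V and B are on, so H turns on (G1).
G4: H and Q on → W on.
G8: W on → S on.
G3: Q, S, and W on → C on.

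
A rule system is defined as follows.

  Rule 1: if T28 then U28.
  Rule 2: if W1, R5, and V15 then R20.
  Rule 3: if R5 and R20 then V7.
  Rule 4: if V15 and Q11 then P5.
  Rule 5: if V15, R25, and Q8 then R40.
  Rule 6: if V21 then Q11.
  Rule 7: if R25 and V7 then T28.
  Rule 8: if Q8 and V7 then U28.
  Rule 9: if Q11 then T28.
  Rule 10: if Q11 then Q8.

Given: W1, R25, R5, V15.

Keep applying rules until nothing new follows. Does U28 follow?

Yes

From W1, R5, and V15, Rule 2 gives R20.
R5 and R20 hold, so V7 follows (Rule 3).
From R25 and V7, Rule 7 gives T28.
From T28, Rule 1 gives U28.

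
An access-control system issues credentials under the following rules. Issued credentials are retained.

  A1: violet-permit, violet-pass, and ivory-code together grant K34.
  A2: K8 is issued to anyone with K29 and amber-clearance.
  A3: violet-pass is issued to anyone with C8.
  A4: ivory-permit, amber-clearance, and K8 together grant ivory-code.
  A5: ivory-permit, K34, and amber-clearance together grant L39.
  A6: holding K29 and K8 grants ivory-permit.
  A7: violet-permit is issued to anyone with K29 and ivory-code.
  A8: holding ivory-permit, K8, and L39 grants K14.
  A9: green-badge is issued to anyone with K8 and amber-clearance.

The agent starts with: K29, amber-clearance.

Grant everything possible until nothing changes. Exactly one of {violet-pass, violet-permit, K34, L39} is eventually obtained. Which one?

violet-permit

Holding K29 and amber-clearance grants K8 (A2).
Holding K29 and K8 grants ivory-permit (A6).
Holding ivory-permit, amber-clearance, and K8 grants ivory-code (A4).
Holding K29 and ivory-code grants violet-permit (A7).
violet-pass would need C8 (A3), but C8 is never granted. K34 would need violet-permit, violet-pass, and ivory-code (A1), but violet-pass is never granted. L39 would need ivory-permit, K34, and amber-clearance (A5), but K34 is never granted.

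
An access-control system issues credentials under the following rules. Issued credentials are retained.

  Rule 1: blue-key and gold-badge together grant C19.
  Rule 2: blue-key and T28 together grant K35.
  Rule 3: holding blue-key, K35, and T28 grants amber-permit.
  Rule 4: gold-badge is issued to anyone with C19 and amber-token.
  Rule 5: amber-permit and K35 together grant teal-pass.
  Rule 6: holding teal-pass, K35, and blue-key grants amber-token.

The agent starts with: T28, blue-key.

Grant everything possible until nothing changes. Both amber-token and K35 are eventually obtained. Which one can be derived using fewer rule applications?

K35: Holding blue-key and T28 grants K35 (Rule 2). [1 rule application]
amber-token: Holding blue-key and T28 grants K35 (Rule 2). Holding blue-key, K35, and T28 grants amber-permit (Rule 3). Holding amber-permit and K35 grants teal-pass (Rule 5). Holding teal-pass, K35, and blue-key grants amber-token (Rule 6). [4 rule applications]
K35 needs fewer.

K35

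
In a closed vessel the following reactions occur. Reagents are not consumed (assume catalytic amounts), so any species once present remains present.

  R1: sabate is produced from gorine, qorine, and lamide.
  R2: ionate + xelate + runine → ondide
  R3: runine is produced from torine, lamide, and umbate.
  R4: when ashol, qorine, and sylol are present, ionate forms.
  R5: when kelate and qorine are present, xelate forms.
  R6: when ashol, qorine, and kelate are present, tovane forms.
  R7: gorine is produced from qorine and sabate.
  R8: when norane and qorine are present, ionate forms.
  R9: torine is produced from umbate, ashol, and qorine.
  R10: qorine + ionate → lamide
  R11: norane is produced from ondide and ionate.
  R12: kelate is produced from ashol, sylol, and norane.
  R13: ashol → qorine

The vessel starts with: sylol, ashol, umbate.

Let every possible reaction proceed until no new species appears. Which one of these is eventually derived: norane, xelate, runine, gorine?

ashol present → qorine forms (R13).
ashol, qorine, and sylol present → ionate forms (R4).
umbate, ashol, and qorine present → torine forms (R9).
qorine and ionate present → lamide forms (R10).
torine, lamide, and umbate present → runine forms (R3).
gorine would need qorine and sabate (R7), but sabate never forms. xelate would need kelate and qorine (R5), but kelate never forms. norane would need ondide and ionate (R11), but ondide never forms.

runine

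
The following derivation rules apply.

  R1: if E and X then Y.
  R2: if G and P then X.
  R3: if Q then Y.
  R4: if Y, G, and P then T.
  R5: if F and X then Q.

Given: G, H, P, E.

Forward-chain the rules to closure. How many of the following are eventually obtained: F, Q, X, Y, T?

3

G and P hold, so X follows (R2).
From E and X, R1 gives Y.
Y, G, and P hold, so T follows (R4).
No rule produces F, and it is not given.
Q would need F and X (R5), but F is never established.
X: reached.
Y: reached.
T: reached.
Reached: X, Y, and T — 3 of the 5.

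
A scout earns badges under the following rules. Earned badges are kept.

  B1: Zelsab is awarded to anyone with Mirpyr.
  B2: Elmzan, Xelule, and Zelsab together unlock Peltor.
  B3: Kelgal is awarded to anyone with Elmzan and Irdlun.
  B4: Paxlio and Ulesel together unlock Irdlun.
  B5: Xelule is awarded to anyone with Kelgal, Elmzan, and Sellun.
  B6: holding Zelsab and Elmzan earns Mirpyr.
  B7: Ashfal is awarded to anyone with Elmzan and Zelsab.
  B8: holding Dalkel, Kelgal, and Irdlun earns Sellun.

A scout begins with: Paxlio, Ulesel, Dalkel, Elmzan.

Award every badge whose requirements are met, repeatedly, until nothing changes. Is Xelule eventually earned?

With Paxlio and Ulesel, Irdlun is earned (B4).
With Elmzan and Irdlun, Kelgal is earned (B3).
With Dalkel, Kelgal, and Irdlun, Sellun is earned (B8).
With Kelgal, Elmzan, and Sellun, Xelule is earned (B5).

Yes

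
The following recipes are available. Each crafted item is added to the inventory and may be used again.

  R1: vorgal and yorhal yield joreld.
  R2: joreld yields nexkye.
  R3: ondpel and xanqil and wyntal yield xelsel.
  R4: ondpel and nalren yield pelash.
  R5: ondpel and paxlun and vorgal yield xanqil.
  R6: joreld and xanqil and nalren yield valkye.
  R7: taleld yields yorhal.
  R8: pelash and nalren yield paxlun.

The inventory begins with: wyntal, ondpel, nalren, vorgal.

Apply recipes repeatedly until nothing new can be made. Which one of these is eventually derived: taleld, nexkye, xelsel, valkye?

Using R4, ondpel and nalren make pelash.
pelash and nalren → paxlun (R8).
ondpel and paxlun and vorgal → xanqil (R5).
Using R3, ondpel, xanqil, and wyntal make xelsel.
valkye would need joreld, xanqil, and nalren (R6), but joreld is never obtained. No rule produces taleld, and it is not given. nexkye would need joreld (R2), but joreld is never obtained.

xelsel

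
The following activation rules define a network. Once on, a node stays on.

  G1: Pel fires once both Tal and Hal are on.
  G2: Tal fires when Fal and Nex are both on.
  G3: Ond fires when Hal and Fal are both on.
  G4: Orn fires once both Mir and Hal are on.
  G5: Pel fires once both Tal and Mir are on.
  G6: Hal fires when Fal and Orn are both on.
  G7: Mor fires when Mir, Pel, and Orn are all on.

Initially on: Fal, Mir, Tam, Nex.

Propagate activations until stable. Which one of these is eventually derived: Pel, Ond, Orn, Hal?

Fal and Nex are on, so Tal fires (G2).
Tal and Mir are on, so Pel fires (G5).
Hal would need Fal and Orn (G6), but Orn never turns on. Ond would need Hal and Fal (G3), but Hal never turns on. Orn would need Mir and Hal (G4), but Hal never turns on.

Pel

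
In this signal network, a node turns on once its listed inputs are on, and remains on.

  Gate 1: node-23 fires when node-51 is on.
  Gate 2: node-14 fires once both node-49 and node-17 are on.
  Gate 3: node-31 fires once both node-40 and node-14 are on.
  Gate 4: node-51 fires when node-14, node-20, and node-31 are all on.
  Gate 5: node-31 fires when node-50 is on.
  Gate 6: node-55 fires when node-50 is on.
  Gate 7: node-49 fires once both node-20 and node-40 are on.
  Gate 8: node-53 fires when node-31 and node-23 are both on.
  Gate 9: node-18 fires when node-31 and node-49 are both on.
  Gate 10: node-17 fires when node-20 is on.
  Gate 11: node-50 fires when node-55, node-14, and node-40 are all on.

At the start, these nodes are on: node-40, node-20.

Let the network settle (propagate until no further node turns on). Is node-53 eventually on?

Gate 7: node-20 and node-40 on → node-49 on.
Gate 10: node-20 on → node-17 on.
Gate 2: node-49 and node-17 on → node-14 on.
node-40 and node-14 are on, so node-31 fires (Gate 3).
Gate 4: node-14, node-20, and node-31 on → node-51 on.
Gate 1: node-51 on → node-23 on.
Gate 8: node-31 and node-23 on → node-53 on.

Yes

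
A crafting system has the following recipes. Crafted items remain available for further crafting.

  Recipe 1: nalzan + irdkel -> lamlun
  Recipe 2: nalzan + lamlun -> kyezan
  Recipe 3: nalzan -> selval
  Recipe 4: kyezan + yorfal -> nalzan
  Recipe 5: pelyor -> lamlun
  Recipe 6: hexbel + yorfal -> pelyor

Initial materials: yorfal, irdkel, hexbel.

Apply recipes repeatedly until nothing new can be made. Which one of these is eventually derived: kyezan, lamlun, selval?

lamlun

Using Recipe 6, hexbel and yorfal make pelyor.
Using Recipe 5, pelyor makes lamlun.
selval would need nalzan (Recipe 3), but nalzan is never obtained. kyezan would need nalzan and lamlun (Recipe 2), but nalzan is never obtained.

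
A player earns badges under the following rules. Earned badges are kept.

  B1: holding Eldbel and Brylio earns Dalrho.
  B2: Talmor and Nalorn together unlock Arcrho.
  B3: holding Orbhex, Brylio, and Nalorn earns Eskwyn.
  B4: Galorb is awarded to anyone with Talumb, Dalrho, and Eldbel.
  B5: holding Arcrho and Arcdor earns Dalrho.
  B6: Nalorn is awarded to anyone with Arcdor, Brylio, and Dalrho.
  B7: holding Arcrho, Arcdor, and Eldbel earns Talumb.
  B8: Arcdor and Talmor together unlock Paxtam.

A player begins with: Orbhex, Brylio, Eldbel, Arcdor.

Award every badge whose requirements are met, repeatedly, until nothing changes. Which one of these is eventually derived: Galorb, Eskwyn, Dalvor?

With Eldbel and Brylio, Dalrho is earned (B1).
With Arcdor, Brylio, and Dalrho, Nalorn is earned (B6).
With Orbhex, Brylio, and Nalorn, Eskwyn is earned (B3).
Galorb would need Talumb, Dalrho, and Eldbel (B4), but Talumb is never earned. No rule produces Dalvor, and it is not given.

Eskwyn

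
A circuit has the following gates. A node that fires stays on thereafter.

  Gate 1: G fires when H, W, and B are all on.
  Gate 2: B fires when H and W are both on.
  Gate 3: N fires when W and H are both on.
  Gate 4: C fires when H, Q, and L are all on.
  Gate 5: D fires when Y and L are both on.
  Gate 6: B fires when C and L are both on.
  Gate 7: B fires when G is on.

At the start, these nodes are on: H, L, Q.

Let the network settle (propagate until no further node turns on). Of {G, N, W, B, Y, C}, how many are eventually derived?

2

H, Q, and L are on, so C fires (Gate 4).
C and L are on, so B fires (Gate 6).
G would need H, W, and B (Gate 1), but W never turns on.
N would need W and H (Gate 3), but W never turns on.
No rule produces W, and it is not given.
B: reached.
No rule produces Y, and it is not given.
C: reached.
Reached: B and C — 2 of the 6.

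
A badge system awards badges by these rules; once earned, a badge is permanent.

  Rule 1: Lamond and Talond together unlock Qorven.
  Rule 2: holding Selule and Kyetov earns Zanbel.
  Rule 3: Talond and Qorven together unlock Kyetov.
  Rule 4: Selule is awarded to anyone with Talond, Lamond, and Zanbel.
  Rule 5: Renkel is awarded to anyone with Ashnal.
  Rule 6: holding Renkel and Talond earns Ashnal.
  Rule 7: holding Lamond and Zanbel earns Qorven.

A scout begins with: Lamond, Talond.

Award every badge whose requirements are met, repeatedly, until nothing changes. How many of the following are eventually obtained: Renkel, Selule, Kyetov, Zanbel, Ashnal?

With Lamond and Talond, Qorven is earned (Rule 1).
With Talond and Qorven, Kyetov is earned (Rule 3).
Renkel would need Ashnal (Rule 5), but Ashnal is never earned.
Selule would need Talond, Lamond, and Zanbel (Rule 4), but Zanbel is never earned.
Kyetov: reached.
Zanbel would need Selule and Kyetov (Rule 2), but Selule is never earned.
Ashnal would need Renkel and Talond (Rule 6), but Renkel is never earned.
Reached: Kyetov — 1 of the 5.

1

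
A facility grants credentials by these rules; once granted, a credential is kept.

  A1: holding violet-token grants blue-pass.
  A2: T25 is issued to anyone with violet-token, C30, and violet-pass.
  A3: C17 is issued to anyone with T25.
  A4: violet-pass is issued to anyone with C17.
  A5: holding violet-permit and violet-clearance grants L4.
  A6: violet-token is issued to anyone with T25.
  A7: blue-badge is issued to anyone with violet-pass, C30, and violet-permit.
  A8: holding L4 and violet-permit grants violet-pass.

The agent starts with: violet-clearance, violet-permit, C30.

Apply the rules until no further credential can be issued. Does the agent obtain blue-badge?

Yes

Holding violet-permit and violet-clearance grants L4 (A5).
Holding L4 and violet-permit grants violet-pass (A8).
Holding violet-pass, C30, and violet-permit grants blue-badge (A7).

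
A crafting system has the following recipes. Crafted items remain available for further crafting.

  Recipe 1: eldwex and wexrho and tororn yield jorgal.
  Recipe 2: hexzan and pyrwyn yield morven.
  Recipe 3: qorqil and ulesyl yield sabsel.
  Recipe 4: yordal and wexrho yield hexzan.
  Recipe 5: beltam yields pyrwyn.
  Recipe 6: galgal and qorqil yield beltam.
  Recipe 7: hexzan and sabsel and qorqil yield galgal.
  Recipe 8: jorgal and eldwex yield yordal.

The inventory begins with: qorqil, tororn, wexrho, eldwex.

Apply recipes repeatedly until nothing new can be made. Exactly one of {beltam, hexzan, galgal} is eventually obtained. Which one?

hexzan

eldwex and wexrho and tororn → jorgal (Recipe 1).
jorgal and eldwex → yordal (Recipe 8).
yordal and wexrho → hexzan (Recipe 4).
galgal would need hexzan, sabsel, and qorqil (Recipe 7), but sabsel is never obtained. beltam would need galgal and qorqil (Recipe 6), but galgal is never obtained.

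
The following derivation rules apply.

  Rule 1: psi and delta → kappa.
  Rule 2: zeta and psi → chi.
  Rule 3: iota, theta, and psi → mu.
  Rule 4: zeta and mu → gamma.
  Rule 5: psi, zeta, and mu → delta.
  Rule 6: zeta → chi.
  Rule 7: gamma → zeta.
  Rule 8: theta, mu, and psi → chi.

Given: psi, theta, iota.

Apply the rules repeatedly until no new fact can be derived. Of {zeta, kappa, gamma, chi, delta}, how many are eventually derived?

1

iota, theta, and psi hold, so mu follows (Rule 3).
From theta, mu, and psi, Rule 8 gives chi.
zeta would need gamma (Rule 7), but gamma is never established.
kappa would need psi and delta (Rule 1), but delta is never established.
gamma would need zeta and mu (Rule 4), but zeta is never established.
chi: reached.
delta would need psi, zeta, and mu (Rule 5), but zeta is never established.
Reached: chi — 1 of the 5.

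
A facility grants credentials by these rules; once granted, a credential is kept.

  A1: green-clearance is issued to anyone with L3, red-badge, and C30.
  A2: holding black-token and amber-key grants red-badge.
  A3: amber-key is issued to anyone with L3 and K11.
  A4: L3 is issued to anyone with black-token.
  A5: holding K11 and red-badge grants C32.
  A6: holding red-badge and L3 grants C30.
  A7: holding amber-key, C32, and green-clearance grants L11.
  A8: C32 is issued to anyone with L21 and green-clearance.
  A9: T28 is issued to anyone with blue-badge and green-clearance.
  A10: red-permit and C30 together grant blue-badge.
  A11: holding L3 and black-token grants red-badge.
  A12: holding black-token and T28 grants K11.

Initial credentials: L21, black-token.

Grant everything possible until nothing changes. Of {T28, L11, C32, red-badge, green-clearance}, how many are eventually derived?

3

Holding black-token grants L3 (A4).
Holding L3 and black-token grants red-badge (A11).
Holding red-badge and L3 grants C30 (A6).
Holding L3, red-badge, and C30 grants green-clearance (A1).
Holding L21 and green-clearance grants C32 (A8).
T28 would need blue-badge and green-clearance (A9), but blue-badge is never granted.
L11 would need amber-key, C32, and green-clearance (A7), but amber-key is never granted.
C32: reached.
red-badge: reached.
green-clearance: reached.
Reached: C32, red-badge, and green-clearance — 3 of the 5.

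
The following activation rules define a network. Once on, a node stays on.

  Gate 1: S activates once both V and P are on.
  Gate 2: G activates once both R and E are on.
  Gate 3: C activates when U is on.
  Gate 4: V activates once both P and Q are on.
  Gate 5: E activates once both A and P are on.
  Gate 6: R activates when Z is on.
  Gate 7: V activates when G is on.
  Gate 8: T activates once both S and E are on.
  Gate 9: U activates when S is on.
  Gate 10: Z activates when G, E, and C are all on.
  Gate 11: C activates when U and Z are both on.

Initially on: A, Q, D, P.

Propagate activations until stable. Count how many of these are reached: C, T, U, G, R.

Gate 5: A and P on → E on.
Gate 4: P and Q on → V on.
Gate 1: V and P on → S on.
S is on, so U activates (Gate 9).
S and E are on, so T activates (Gate 8).
Gate 3: U on → C on.
C: reached.
T: reached.
U: reached.
G would need R and E (Gate 2), but R never turns on.
R would need Z (Gate 6), but Z never turns on.
Reached: C, T, and U — 3 of the 5.

3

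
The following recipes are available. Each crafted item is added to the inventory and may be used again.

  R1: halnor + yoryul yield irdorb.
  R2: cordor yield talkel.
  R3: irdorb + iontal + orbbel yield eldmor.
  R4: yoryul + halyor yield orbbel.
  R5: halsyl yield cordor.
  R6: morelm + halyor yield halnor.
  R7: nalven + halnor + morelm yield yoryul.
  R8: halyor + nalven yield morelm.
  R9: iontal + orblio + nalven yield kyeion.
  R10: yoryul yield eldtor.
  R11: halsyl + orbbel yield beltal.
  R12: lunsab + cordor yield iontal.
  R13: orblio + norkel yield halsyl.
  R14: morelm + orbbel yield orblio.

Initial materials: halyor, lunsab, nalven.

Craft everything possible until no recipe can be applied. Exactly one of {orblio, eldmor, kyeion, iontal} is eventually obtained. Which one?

orblio

halyor + nalven → morelm (R8).
Using R6, morelm and halyor make halnor.
nalven + halnor + morelm → yoryul (R7).
yoryul + halyor → orbbel (R4).
morelm + orbbel → orblio (R14).
kyeion would need iontal, orblio, and nalven (R9), but iontal is never obtained. iontal would need lunsab and cordor (R12), but cordor is never obtained. eldmor would need irdorb, iontal, and orbbel (R3), but iontal is never obtained.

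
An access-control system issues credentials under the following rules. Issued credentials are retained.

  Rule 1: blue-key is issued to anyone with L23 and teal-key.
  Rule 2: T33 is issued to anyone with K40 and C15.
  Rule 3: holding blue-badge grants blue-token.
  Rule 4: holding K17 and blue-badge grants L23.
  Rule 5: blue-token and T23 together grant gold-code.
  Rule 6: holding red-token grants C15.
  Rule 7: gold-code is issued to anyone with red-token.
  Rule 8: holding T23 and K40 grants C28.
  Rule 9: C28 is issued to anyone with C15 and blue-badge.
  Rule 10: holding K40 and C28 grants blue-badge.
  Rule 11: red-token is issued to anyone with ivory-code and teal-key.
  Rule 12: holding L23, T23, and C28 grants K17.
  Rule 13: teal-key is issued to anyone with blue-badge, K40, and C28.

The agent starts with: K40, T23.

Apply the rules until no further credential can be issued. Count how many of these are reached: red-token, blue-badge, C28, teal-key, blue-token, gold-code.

5

Holding T23 and K40 grants C28 (Rule 8).
Holding K40 and C28 grants blue-badge (Rule 10).
Holding blue-badge, K40, and C28 grants teal-key (Rule 13).
Holding blue-badge grants blue-token (Rule 3).
Holding blue-token and T23 grants gold-code (Rule 5).
red-token would need ivory-code and teal-key (Rule 11), but ivory-code is never granted.
blue-badge: reached.
C28: reached.
teal-key: reached.
blue-token: reached.
gold-code: reached.
Reached: blue-badge, C28, teal-key, blue-token, and gold-code — 5 of the 6.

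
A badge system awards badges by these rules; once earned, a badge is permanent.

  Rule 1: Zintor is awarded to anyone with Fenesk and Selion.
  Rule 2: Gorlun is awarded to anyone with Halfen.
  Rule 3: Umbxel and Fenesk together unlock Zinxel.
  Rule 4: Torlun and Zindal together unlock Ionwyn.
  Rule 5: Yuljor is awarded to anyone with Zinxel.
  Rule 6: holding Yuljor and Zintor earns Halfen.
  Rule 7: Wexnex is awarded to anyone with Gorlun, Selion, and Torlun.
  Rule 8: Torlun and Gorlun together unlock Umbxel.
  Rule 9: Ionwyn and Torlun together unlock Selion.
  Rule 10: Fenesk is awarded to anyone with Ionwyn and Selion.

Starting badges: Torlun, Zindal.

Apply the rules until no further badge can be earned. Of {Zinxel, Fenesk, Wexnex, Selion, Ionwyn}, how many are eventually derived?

With Torlun and Zindal, Ionwyn is earned (Rule 4).
With Ionwyn and Torlun, Selion is earned (Rule 9).
With Ionwyn and Selion, Fenesk is earned (Rule 10).
Zinxel would need Umbxel and Fenesk (Rule 3), but Umbxel is never earned.
Fenesk: reached.
Wexnex would need Gorlun, Selion, and Torlun (Rule 7), but Gorlun is never earned.
Selion: reached.
Ionwyn: reached.
Reached: Fenesk, Selion, and Ionwyn — 3 of the 5.

3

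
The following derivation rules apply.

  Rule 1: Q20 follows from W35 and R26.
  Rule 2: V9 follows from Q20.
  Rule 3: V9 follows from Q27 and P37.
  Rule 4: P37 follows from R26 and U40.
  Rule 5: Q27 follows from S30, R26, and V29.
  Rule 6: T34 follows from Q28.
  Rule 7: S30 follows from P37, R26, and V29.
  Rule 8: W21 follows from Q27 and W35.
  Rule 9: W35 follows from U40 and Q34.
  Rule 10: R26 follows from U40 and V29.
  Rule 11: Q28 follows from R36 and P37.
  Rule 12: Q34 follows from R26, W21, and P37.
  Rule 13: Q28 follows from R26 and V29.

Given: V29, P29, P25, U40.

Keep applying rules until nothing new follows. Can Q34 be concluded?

Q34 would need R26, W21, and P37 (Rule 12), but W21 is never established.

No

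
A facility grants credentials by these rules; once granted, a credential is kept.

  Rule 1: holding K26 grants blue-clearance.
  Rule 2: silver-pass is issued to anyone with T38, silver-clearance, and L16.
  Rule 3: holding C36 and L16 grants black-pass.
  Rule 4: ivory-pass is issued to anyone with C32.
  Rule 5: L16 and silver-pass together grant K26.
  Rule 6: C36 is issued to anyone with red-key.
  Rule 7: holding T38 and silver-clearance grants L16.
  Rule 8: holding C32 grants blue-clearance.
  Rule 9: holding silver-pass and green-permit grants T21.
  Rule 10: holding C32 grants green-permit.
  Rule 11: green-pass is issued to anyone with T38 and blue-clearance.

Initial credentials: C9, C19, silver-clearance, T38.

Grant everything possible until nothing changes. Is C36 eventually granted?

C36 would need red-key (Rule 6), but red-key is never granted.

No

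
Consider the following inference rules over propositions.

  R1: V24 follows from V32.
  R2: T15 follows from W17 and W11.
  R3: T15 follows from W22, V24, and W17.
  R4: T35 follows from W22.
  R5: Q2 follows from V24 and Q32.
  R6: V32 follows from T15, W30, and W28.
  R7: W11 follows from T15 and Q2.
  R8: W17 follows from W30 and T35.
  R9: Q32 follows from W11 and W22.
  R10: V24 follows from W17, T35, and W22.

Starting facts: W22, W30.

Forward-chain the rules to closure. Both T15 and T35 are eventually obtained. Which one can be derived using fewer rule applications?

T35

T35: From W22, R4 gives T35. [1 rule application]
T15: From W22, R4 gives T35. From W30 and T35, R8 gives W17. From W17, T35, and W22, R10 gives V24. W22, V24, and W17 hold, so T15 follows (R3). [4 rule applications]
T35 needs fewer.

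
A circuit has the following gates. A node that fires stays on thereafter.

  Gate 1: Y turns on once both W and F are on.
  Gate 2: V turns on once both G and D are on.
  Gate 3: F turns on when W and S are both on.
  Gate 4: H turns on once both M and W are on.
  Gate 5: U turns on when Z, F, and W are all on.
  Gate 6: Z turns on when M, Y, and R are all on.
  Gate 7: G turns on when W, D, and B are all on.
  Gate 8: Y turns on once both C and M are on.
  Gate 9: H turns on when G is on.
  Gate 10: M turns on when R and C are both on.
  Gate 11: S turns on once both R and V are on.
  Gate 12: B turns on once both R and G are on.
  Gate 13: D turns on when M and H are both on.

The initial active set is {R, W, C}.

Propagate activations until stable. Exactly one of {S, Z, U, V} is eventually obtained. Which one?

R and C are on, so M turns on (Gate 10).
C and M are on, so Y turns on (Gate 8).
Gate 6: M, Y, and R on → Z on.
V would need G and D (Gate 2), but G never turns on. S would need R and V (Gate 11), but V never turns on. U would need Z, F, and W (Gate 5), but F never turns on.

Z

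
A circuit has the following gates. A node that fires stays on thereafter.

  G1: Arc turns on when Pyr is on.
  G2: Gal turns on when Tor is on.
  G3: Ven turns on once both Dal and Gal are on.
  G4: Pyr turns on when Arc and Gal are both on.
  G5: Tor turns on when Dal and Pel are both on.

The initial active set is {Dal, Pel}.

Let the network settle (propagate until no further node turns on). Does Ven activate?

Yes

Dal and Pel are on, so Tor turns on (G5).
G2: Tor on → Gal on.
G3: Dal and Gal on → Ven on.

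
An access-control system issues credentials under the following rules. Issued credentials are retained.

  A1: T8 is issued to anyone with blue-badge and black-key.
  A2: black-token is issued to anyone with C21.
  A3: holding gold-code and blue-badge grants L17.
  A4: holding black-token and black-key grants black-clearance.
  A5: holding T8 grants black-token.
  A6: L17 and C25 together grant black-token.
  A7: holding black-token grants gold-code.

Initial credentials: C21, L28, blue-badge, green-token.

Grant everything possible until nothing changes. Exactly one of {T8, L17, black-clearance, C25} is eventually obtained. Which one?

L17

Holding C21 grants black-token (A2).
Holding black-token grants gold-code (A7).
Holding gold-code and blue-badge grants L17 (A3).
T8 would need blue-badge and black-key (A1), but black-key is never granted. black-clearance would need black-token and black-key (A4), but black-key is never granted. No rule produces C25, and it is not given.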